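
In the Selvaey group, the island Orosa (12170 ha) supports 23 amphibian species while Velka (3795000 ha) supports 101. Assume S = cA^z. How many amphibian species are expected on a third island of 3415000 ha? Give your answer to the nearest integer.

z = ln(101/23) / ln(3795000/12170) = 1.4796 / 5.7425 = 0.2577
c = 23 / 12170^0.2577 = 23 / 11.29 = 2.037
S₃ = 2.037 × 3415000^0.2577 = 2.037 × 48.24 ≈ 98.29

98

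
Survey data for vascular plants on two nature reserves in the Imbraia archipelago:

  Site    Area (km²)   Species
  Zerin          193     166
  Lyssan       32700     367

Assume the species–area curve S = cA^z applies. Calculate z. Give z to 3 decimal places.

0.155

Taking logs: ln S = ln c + z ln A, so z = (ln S₂ − ln S₁)/(ln A₂ − ln A₁).
z = ln(367/166) / ln(32700/193) = ln(2.211) / ln(169.4) = 0.7934 / 5.1324 = 0.1546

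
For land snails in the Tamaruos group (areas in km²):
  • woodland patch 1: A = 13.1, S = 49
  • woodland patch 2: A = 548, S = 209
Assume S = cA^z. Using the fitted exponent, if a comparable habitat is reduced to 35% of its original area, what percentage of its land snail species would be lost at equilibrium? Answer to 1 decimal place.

z = ln(209/49) / ln(548/13.1) = 1.4505 / 3.7337 = 0.3885
S_new/S_old = (A_new/A_old)^z = 0.35^0.3885 = exp(0.3885 × -1.0498) = 0.6651
Fraction lost = 1 − 0.6651 = 0.3349

33.5%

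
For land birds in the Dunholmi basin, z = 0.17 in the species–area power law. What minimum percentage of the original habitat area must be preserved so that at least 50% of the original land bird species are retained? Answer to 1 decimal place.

Need (A_new/A_old)^0.17 = 0.5, so A_new/A_old = 0.5^(1/0.17) = 0.5^5.882
ln(A_new/A_old) = ln 0.5 / 0.17 = -0.6931 / 0.17 = -4.0773
A_new/A_old = e^-4.0773 ≈ 0.01695

1.7%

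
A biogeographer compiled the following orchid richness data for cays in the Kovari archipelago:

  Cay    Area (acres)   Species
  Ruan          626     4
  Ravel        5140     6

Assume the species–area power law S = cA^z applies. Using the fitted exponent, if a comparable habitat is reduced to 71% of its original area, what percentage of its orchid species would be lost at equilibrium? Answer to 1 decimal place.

z = ln(6/4) / ln(5140/626) = 0.4055 / 2.1055 = 0.1926
S_new/S_old = (A_new/A_old)^z = 0.71^0.1926 = exp(0.1926 × -0.3425) = 0.9362
Fraction lost = 1 − 0.9362 = 0.06383

6.4%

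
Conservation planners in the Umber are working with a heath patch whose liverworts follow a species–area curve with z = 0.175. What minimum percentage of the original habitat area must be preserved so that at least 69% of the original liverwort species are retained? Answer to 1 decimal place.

12.0%

Need (A_new/A_old)^0.175 = 0.69, so A_new/A_old = 0.69^(1/0.175) = 0.69^5.714
ln(A_new/A_old) = ln 0.69 / 0.175 = -0.3711 / 0.175 = -2.1204
A_new/A_old = e^-2.1204 ≈ 0.12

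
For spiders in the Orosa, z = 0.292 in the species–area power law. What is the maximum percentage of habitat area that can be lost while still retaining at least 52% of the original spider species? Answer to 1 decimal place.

89.3%

Need (A_new/A_old)^0.292 = 0.52, so A_new/A_old = 0.52^(1/0.292) = 0.52^3.425
ln(A_new/A_old) = ln 0.52 / 0.292 = -0.6539 / 0.292 = -2.2395
A_new/A_old = e^-2.2395 ≈ 0.1065
Fraction that can be lost = 1 − 0.1065 = 0.8935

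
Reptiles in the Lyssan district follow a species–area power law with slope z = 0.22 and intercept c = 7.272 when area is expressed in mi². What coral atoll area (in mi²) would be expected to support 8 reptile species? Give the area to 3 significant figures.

8 = 7.272 × A^0.22  ⇒  A^0.22 = 8/7.272 = 1.1
ln A = ln(1.1) / 0.22 = 0.0954 / 0.22 = 0.4337
A = e^0.4337 ≈ 1.543 mi²

1.54 mi²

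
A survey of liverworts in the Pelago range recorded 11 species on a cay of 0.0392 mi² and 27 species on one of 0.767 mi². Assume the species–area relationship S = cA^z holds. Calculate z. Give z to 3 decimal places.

0.302

Taking logs: ln S = ln c + z ln A, so z = (ln S₂ − ln S₁)/(ln A₂ − ln A₁).
z = ln(27/11) / ln(0.767/0.0392) = ln(2.455) / ln(19.57) = 0.8979 / 2.9738 = 0.3019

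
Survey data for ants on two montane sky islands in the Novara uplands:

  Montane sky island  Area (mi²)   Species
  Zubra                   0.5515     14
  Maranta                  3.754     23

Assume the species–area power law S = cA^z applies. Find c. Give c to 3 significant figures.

16.3

z = ln(S₂/S₁) / ln(A₂/A₁) = ln(23/14) / ln(3.754/0.5515) = 0.4964 / 1.9179 = 0.2588
c = S₁ / A₁^z = 14 / 0.5515^0.2588 = 14 / 0.8572 = 16.33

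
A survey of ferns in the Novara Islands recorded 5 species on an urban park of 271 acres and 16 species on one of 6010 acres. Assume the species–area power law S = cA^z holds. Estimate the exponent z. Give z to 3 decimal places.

Taking logs: ln S = ln c + z ln A, so z = (ln S₂ − ln S₁)/(ln A₂ − ln A₁).
z = ln(16/5) / ln(6010/271) = ln(3.2) / ln(22.18) = 1.1632 / 3.0991 = 0.3753

0.375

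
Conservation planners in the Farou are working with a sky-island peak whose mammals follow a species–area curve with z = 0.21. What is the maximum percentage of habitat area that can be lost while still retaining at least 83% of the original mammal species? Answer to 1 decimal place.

Need (A_new/A_old)^0.21 = 0.83, so A_new/A_old = 0.83^(1/0.21) = 0.83^4.762
ln(A_new/A_old) = ln 0.83 / 0.21 = -0.1863 / 0.21 = -0.8873
A_new/A_old = e^-0.8873 ≈ 0.4118
Fraction that can be lost = 1 − 0.4118 = 0.5882

58.8%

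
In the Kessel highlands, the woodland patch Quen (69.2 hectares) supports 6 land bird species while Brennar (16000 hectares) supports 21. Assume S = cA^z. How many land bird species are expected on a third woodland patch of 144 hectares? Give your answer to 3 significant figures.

7.10

z = ln(21/6) / ln(16000/69.2) = 1.2528 / 5.4433 = 0.2301
c = 6 / 69.2^0.2301 = 6 / 2.652 = 2.263
S₃ = 2.263 × 144^0.2301 = 2.263 × 3.139 ≈ 7.102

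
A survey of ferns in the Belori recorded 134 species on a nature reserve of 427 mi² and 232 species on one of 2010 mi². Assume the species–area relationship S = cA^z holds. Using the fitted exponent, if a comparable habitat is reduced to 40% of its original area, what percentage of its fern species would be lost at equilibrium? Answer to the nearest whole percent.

z = ln(232/134) / ln(2010/427) = 0.5489 / 1.5491 = 0.3543
S_new/S_old = (A_new/A_old)^z = 0.4^0.3543 = exp(0.3543 × -0.9163) = 0.7228
Fraction lost = 1 − 0.7228 = 0.2772

28%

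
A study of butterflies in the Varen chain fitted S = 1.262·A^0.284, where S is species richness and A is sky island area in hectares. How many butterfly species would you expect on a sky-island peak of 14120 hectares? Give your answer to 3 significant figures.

S = 1.262 × 14120^0.284 = 1.262 × 15.09 ≈ 19.04

19.0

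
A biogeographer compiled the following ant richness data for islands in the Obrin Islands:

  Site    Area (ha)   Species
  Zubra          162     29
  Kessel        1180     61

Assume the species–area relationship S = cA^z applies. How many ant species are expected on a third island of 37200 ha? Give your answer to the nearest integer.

222

z = ln(61/29) / ln(1180/162) = 0.7436 / 1.9857 = 0.3745
c = 29 / 162^0.3745 = 29 / 6.72 = 4.315
S₃ = 4.315 × 37200^0.3745 = 4.315 × 51.47 ≈ 222.1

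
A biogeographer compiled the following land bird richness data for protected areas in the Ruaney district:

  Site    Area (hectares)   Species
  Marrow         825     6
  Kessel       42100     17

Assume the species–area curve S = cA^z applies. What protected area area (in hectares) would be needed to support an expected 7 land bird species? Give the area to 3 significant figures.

z = ln(17/6) / ln(42100/825) = 1.0415 / 3.9324 = 0.2648
c = 6 / 825^0.2648 = 6 / 5.921 = 1.013
A = (7/1.013)^(1/0.2648) ⇒ ln A = ln(6.908)/0.2648 = 7.2974
A = e^7.2974 ≈ 1477 hectares

1480 hectares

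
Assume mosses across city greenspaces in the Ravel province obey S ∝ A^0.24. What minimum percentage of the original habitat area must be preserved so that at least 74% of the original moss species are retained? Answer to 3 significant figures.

28.5%

Need (A_new/A_old)^0.24 = 0.74, so A_new/A_old = 0.74^(1/0.24) = 0.74^4.167
ln(A_new/A_old) = ln 0.74 / 0.24 = -0.3011 / 0.24 = -1.2546
A_new/A_old = e^-1.2546 ≈ 0.2852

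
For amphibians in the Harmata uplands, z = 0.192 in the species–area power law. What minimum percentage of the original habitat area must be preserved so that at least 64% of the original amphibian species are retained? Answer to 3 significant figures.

9.78%

Need (A_new/A_old)^0.192 = 0.64, so A_new/A_old = 0.64^(1/0.192) = 0.64^5.208
ln(A_new/A_old) = ln 0.64 / 0.192 = -0.4463 / 0.192 = -2.3244
A_new/A_old = e^-2.3244 ≈ 0.09784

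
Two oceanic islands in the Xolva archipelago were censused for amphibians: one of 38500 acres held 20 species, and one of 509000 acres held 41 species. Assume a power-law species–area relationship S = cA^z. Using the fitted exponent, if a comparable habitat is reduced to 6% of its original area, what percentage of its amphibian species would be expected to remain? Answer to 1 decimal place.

45.7%

z = ln(41/20) / ln(509000/38500) = 0.7178 / 2.5818 = 0.2780
S_new/S_old = (A_new/A_old)^z = 0.06^0.2780 = exp(0.2780 × -2.8134) = 0.4574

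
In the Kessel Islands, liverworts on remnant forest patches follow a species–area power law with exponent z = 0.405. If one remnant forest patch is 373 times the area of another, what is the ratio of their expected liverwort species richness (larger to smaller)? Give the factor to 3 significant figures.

S₂/S₁ = (A₂/A₁)^z = 373^0.405
ln(S₂/S₁) = 0.405 × ln 373 = 0.405 × 5.9216 = 2.3982
S₂/S₁ = e^2.3982 ≈ 11

11.0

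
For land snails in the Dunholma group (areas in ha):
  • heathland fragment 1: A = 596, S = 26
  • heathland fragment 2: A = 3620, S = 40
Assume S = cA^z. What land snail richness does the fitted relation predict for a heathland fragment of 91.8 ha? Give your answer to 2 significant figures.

17

z = ln(40/26) / ln(3620/596) = 0.4308 / 1.8040 = 0.2388
c = 26 / 596^0.2388 = 26 / 4.6 = 5.653
S₃ = 5.653 × 91.8^0.2388 = 5.653 × 2.942 ≈ 16.63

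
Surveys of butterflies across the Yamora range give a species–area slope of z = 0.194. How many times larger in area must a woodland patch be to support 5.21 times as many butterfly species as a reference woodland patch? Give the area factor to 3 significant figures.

4950

(A₂/A₁)^0.194 = 5.21, so A₂/A₁ = 5.21^(1/0.194) = 5.21^5.155
ln(A₂/A₁) = ln 5.21 / 0.194 = 1.6506 / 0.194 = 8.5081
A₂/A₁ = e^8.5081 ≈ 4955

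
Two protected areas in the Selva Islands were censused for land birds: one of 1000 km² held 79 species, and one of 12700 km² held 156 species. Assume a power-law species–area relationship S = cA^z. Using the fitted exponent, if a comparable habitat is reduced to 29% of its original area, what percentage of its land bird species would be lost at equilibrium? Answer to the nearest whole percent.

28%

z = ln(156/79) / ln(12700/1000) = 0.6804 / 2.5416 = 0.2677
S_new/S_old = (A_new/A_old)^z = 0.29^0.2677 = exp(0.2677 × -1.2379) = 0.7179
Fraction lost = 1 − 0.7179 = 0.2821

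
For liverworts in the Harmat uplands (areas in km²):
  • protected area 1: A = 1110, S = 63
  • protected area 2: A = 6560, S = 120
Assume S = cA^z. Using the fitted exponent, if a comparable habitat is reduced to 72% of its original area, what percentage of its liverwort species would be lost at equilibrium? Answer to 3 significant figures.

11.2%

z = ln(120/63) / ln(6560/1110) = 0.6444 / 1.7766 = 0.3627
S_new/S_old = (A_new/A_old)^z = 0.72^0.3627 = exp(0.3627 × -0.3285) = 0.8877
Fraction lost = 1 − 0.8877 = 0.1123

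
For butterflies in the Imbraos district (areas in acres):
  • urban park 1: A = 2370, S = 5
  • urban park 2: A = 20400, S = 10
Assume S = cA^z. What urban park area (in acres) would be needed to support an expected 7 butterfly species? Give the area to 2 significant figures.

z = ln(10/5) / ln(20400/2370) = 0.6931 / 2.1526 = 0.3220
c = 5 / 2370^0.3220 = 5 / 12.21 = 0.4096
A = (7/0.4096)^(1/0.3220) ⇒ ln A = ln(17.09)/0.3220 = 8.8156
A = e^8.8156 ≈ 6739 acres

6700 acres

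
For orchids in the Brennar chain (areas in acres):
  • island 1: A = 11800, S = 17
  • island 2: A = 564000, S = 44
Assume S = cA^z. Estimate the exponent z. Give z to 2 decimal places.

0.25

Taking logs: ln S = ln c + z ln A, so z = (ln S₂ − ln S₁)/(ln A₂ − ln A₁).
z = ln(44/17) / ln(564000/11800) = ln(2.588) / ln(47.8) = 0.9510 / 3.8670 = 0.2459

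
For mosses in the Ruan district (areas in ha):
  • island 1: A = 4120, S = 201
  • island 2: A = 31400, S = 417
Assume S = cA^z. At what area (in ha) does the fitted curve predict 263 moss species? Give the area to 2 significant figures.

8700 ha

z = ln(417/201) / ln(31400/4120) = 0.7298 / 2.0310 = 0.3593
c = 201 / 4120^0.3593 = 201 / 19.9 = 10.1
A = (263/10.1)^(1/0.3593) ⇒ ln A = ln(26.04)/0.3593 = 9.0718
A = e^9.0718 ≈ 8706 ha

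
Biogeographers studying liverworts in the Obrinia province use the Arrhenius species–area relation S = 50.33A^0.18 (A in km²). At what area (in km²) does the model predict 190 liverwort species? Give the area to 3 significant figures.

190 = 50.33 × A^0.18  ⇒  A^0.18 = 190/50.33 = 3.775
ln A = ln(3.775) / 0.18 = 1.3284 / 0.18 = 7.3801
A = e^7.3801 ≈ 1604 km²

1600 km²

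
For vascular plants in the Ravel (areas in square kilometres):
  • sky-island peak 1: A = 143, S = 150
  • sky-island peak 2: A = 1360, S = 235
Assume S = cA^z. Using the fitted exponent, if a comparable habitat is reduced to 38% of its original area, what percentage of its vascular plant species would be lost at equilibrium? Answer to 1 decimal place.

z = ln(235/150) / ln(1360/143) = 0.4490 / 2.2524 = 0.1993
S_new/S_old = (A_new/A_old)^z = 0.38^0.1993 = exp(0.1993 × -0.9676) = 0.8246
Fraction lost = 1 − 0.8246 = 0.1754

17.5%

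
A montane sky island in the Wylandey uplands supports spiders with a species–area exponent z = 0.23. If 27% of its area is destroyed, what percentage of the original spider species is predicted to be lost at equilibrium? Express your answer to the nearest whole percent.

7%

S_new/S_old = (A_new/A_old)^z = 0.73^0.23
= exp(0.23 × ln 0.73) = exp(0.23 × -0.3147) = exp(-0.0724) ≈ 0.9302
Fraction lost = 1 − 0.9302 = 0.06983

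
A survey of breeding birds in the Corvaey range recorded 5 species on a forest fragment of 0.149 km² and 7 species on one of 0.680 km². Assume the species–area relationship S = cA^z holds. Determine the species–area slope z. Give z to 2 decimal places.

Taking logs: ln S = ln c + z ln A, so z = (ln S₂ − ln S₁)/(ln A₂ − ln A₁).
z = ln(7/5) / ln(0.68/0.149) = ln(1.4) / ln(4.564) = 0.3365 / 1.5181 = 0.2216

0.22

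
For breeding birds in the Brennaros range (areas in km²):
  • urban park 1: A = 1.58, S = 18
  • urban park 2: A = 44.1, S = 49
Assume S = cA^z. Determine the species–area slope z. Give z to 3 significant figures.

Taking logs: ln S = ln c + z ln A, so z = (ln S₂ − ln S₁)/(ln A₂ − ln A₁).
z = ln(49/18) / ln(44.1/1.58) = ln(2.722) / ln(27.91) = 1.0014 / 3.3290 = 0.3008

0.301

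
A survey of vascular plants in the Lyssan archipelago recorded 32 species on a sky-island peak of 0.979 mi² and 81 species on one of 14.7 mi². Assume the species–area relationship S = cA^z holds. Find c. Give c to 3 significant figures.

32.2

z = ln(S₂/S₁) / ln(A₂/A₁) = ln(81/32) / ln(14.7/0.979) = 0.9287 / 2.7091 = 0.3428
c = S₁ / A₁^z = 32 / 0.979^0.3428 = 32 / 0.9928 = 32.23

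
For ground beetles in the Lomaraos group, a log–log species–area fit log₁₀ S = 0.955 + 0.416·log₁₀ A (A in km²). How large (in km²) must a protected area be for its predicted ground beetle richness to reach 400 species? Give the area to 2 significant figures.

400 = 9.016 × A^0.416  ⇒  A^0.416 = 400/9.016 = 44.37
ln A = ln(44.37) / 0.416 = 3.7925 / 0.416 = 9.1166
A = e^9.1166 ≈ 9105 km²

9100 km²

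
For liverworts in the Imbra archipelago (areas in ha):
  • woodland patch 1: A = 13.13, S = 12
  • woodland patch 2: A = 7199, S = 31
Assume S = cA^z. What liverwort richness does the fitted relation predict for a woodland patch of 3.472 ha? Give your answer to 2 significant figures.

z = ln(31/12) / ln(7199/13.13) = 0.9491 / 6.3068 = 0.1505
c = 12 / 13.13^0.1505 = 12 / 1.473 = 8.145
S₃ = 8.145 × 3.472^0.1505 = 8.145 × 1.206 ≈ 9.823

9.8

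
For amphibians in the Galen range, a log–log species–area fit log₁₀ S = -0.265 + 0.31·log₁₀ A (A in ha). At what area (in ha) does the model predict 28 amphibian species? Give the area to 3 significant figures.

28 = 0.5433 × A^0.31  ⇒  A^0.31 = 28/0.5433 = 51.54
ln A = ln(51.54) / 0.31 = 3.9424 / 0.31 = 12.7174
A = e^12.7174 ≈ 333496 ha

333000 ha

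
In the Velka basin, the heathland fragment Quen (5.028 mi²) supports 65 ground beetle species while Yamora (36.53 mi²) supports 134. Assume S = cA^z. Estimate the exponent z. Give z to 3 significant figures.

0.365

Taking logs: ln S = ln c + z ln A, so z = (ln S₂ − ln S₁)/(ln A₂ − ln A₁).
z = ln(134/65) / ln(36.53/5.028) = ln(2.062) / ln(7.265) = 0.7235 / 1.9831 = 0.3648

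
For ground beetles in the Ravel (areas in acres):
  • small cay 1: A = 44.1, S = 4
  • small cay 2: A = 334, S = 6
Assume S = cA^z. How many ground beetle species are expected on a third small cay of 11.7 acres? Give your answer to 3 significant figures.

z = ln(6/4) / ln(334/44.1) = 0.4055 / 2.0247 = 0.2003
c = 4 / 44.1^0.2003 = 4 / 2.135 = 1.874
S₃ = 1.874 × 11.7^0.2003 = 1.874 × 1.637 ≈ 3.067

3.07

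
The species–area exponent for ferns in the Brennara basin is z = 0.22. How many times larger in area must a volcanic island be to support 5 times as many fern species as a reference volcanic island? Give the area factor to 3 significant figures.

1500

(A₂/A₁)^0.22 = 5, so A₂/A₁ = 5^(1/0.22) = 5^4.545
ln(A₂/A₁) = ln 5 / 0.22 = 1.6094 / 0.22 = 7.3156
A₂/A₁ = e^7.3156 ≈ 1504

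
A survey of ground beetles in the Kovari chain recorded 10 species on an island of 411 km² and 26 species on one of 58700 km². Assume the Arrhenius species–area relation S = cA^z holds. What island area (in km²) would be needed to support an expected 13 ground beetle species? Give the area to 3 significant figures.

1610 km²

z = ln(26/10) / ln(58700/411) = 0.9555 / 4.9616 = 0.1926
c = 10 / 411^0.1926 = 10 / 3.187 = 3.138
A = (13/3.138)^(1/0.1926) ⇒ ln A = ln(4.143)/0.1926 = 7.3809
A = e^7.3809 ≈ 1605 km²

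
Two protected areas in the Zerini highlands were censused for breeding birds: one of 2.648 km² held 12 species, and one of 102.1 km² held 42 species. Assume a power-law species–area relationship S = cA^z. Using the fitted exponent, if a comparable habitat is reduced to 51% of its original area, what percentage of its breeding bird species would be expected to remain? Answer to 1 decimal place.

79.4%

z = ln(42/12) / ln(102.1/2.648) = 1.2528 / 3.6521 = 0.3430
S_new/S_old = (A_new/A_old)^z = 0.51^0.3430 = exp(0.3430 × -0.6733) = 0.7938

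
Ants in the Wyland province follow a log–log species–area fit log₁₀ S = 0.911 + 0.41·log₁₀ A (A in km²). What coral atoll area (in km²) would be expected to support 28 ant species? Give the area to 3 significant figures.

20.3 km²

28 = 8.147 × A^0.41  ⇒  A^0.41 = 28/8.147 = 3.437
ln A = ln(3.437) / 0.41 = 1.2345 / 0.41 = 3.0111
A = e^3.0111 ≈ 20.31 km²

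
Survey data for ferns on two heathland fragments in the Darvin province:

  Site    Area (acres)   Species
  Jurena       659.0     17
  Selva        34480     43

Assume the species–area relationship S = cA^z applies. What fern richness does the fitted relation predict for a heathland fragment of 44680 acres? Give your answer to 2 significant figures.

46

z = ln(43/17) / ln(34480/659) = 0.9280 / 3.9574 = 0.2345
c = 17 / 659^0.2345 = 17 / 4.582 = 3.711
S₃ = 3.711 × 44680^0.2345 = 3.711 × 12.31 ≈ 45.69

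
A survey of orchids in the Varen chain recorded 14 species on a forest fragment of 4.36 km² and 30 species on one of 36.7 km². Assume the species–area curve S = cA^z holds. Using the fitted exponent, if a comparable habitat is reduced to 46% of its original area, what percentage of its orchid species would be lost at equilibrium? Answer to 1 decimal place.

24.3%

z = ln(30/14) / ln(36.7/4.36) = 0.7621 / 2.1303 = 0.3578
S_new/S_old = (A_new/A_old)^z = 0.46^0.3578 = exp(0.3578 × -0.7765) = 0.7574
Fraction lost = 1 − 0.7574 = 0.2426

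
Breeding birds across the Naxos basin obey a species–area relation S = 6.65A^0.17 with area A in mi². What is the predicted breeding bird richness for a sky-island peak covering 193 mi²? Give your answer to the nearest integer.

S = 6.65 × 193^0.17
ln S = ln 6.65 + 0.17 × ln 193 = 1.8946 + 0.17 × 5.2627 = 2.7893
S = e^2.7893 ≈ 16.27

16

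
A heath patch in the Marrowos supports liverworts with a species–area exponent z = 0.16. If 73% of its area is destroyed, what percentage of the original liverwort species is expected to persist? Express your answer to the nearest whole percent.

81%

S_new/S_old = (A_new/A_old)^z = 0.27^0.16
= exp(0.16 × ln 0.27) = exp(0.16 × -1.3093) = exp(-0.2095) ≈ 0.811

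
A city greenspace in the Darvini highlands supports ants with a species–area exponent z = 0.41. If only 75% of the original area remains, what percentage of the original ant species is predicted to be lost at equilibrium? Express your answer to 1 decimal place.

S_new/S_old = (A_new/A_old)^z = 0.75^0.41
= exp(0.41 × ln 0.75) = exp(0.41 × -0.2877) = exp(-0.1179) ≈ 0.8887
Fraction lost = 1 − 0.8887 = 0.1113

11.1%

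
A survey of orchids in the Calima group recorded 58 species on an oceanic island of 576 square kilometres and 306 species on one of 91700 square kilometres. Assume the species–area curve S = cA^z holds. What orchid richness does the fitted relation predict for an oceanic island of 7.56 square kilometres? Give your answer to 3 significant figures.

14.0

z = ln(306/58) / ln(91700/576) = 1.6631 / 5.0702 = 0.3280
c = 58 / 576^0.3280 = 58 / 8.044 = 7.21
S₃ = 7.21 × 7.56^0.3280 = 7.21 × 1.942 ≈ 14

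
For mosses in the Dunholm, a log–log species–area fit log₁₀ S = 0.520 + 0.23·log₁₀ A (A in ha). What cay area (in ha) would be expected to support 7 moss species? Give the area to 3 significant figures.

7 = 3.311 × A^0.23  ⇒  A^0.23 = 7/3.311 = 2.114
ln A = ln(2.114) / 0.23 = 0.7486 / 0.23 = 3.2546
A = e^3.2546 ≈ 25.91 ha

25.9 ha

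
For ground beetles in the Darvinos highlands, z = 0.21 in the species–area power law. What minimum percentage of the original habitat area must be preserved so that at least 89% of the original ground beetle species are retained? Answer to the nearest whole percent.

Need (A_new/A_old)^0.21 = 0.89, so A_new/A_old = 0.89^(1/0.21) = 0.89^4.762
ln(A_new/A_old) = ln 0.89 / 0.21 = -0.1165 / 0.21 = -0.5549
A_new/A_old = e^-0.5549 ≈ 0.5741

57%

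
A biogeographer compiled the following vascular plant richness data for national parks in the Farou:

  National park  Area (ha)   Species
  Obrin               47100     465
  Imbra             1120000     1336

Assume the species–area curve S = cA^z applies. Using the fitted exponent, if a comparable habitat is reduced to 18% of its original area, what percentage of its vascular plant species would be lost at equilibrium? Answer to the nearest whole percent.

z = ln(1336/465) / ln(1120000/47100) = 1.0554 / 3.1688 = 0.3331
S_new/S_old = (A_new/A_old)^z = 0.18^0.3331 = exp(0.3331 × -1.7148) = 0.5649
Fraction lost = 1 − 0.5649 = 0.4351

44%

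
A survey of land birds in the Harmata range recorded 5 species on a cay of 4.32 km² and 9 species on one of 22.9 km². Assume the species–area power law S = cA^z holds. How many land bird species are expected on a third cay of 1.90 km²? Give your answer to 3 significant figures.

z = ln(9/5) / ln(22.9/4.32) = 0.5878 / 1.6679 = 0.3524
c = 5 / 4.32^0.3524 = 5 / 1.675 = 2.985
S₃ = 2.985 × 1.9^0.3524 = 2.985 × 1.254 ≈ 3.743

3.74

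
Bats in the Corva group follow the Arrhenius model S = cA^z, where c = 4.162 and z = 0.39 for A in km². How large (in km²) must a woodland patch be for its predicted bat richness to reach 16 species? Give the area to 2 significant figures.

16 = 4.162 × A^0.39  ⇒  A^0.39 = 16/4.162 = 3.844
ln A = ln(3.844) / 0.39 = 1.3466 / 0.39 = 3.4528
A = e^3.4528 ≈ 31.59 km²

32 km²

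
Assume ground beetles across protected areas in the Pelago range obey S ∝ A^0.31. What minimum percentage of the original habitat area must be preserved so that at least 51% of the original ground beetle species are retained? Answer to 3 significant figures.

11.4%

Need (A_new/A_old)^0.31 = 0.51, so A_new/A_old = 0.51^(1/0.31) = 0.51^3.226
ln(A_new/A_old) = ln 0.51 / 0.31 = -0.6733 / 0.31 = -2.1721
A_new/A_old = e^-2.1721 ≈ 0.1139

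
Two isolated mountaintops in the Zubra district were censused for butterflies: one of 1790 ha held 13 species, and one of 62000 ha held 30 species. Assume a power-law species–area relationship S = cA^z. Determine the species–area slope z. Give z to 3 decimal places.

Taking logs: ln S = ln c + z ln A, so z = (ln S₂ − ln S₁)/(ln A₂ − ln A₁).
z = ln(30/13) / ln(62000/1790) = ln(2.308) / ln(34.64) = 0.8362 / 3.5449 = 0.2359

0.236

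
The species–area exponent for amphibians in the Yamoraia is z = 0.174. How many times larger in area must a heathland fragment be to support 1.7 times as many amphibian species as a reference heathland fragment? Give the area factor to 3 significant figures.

21.1

(A₂/A₁)^0.174 = 1.7, so A₂/A₁ = 1.7^(1/0.174) = 1.7^5.747
ln(A₂/A₁) = ln 1.7 / 0.174 = 0.5306 / 0.174 = 3.0496
A₂/A₁ = e^3.0496 ≈ 21.11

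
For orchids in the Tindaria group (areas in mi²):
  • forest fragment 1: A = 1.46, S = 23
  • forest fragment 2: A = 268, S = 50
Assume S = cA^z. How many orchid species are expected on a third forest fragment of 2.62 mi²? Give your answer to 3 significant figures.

25.1

z = ln(50/23) / ln(268/1.46) = 0.7765 / 5.2126 = 0.1490
c = 23 / 1.46^0.1490 = 23 / 1.058 = 21.74
S₃ = 21.74 × 2.62^0.1490 = 21.74 × 1.154 ≈ 25.09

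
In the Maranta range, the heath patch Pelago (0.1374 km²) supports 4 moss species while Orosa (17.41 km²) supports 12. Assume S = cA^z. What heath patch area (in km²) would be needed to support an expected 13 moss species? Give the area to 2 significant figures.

25 km²

z = ln(12/4) / ln(17.41/0.1374) = 1.0986 / 4.8419 = 0.2269
c = 4 / 0.1374^0.2269 = 4 / 0.6374 = 6.275
A = (13/6.275)^(1/0.2269) ⇒ ln A = ln(2.072)/0.2269 = 3.2098
A = e^3.2098 ≈ 24.77 km²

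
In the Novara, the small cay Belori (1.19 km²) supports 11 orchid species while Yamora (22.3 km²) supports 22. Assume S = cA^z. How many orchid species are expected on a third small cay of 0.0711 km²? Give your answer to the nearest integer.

6

z = ln(22/11) / ln(22.3/1.19) = 0.6931 / 2.9306 = 0.2365
c = 11 / 1.19^0.2365 = 11 / 1.042 = 10.56
S₃ = 10.56 × 0.0711^0.2365 = 10.56 × 0.5351 ≈ 5.649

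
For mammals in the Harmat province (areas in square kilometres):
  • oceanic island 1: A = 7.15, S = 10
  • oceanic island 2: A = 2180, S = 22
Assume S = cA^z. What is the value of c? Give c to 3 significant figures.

7.63

z = ln(S₂/S₁) / ln(A₂/A₁) = ln(22/10) / ln(2180/7.15) = 0.7885 / 5.7200 = 0.1378
c = S₁ / A₁^z = 10 / 7.15^0.1378 = 10 / 1.311 = 7.625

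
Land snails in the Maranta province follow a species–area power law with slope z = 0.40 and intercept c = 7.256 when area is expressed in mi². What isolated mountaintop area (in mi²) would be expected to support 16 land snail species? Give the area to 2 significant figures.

7.2 mi²

16 = 7.256 × A^0.4  ⇒  A^0.4 = 16/7.256 = 2.205
ln A = ln(2.205) / 0.4 = 0.7908 / 0.4 = 1.9769
A = e^1.9769 ≈ 7.22 mi²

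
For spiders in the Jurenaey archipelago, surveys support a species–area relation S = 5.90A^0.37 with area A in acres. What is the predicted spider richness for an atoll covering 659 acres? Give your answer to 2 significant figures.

S = 5.9 × 659^0.37
ln S = ln 5.9 + 0.37 × ln 659 = 1.7750 + 0.37 × 6.4907 = 4.1765
S = e^4.1765 ≈ 65.14

65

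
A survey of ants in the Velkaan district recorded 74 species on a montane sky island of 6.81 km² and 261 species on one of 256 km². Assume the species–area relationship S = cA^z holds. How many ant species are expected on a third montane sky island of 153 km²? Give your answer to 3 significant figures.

218

z = ln(261/74) / ln(256/6.81) = 1.2605 / 3.6268 = 0.3475
c = 74 / 6.81^0.3475 = 74 / 1.948 = 37.99
S₃ = 37.99 × 153^0.3475 = 37.99 × 5.745 ≈ 218.2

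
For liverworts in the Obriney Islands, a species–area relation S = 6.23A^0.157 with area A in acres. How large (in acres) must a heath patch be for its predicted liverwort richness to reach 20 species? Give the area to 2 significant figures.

20 = 6.23 × A^0.157  ⇒  A^0.157 = 20/6.23 = 3.21
ln A = ln(3.21) / 0.157 = 1.1664 / 0.157 = 7.4290
A = e^7.4290 ≈ 1684 acres

1700 acres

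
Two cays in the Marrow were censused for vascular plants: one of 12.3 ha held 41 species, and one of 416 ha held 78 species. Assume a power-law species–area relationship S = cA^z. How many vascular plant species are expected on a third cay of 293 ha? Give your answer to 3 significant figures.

z = ln(78/41) / ln(416/12.3) = 0.6431 / 3.5211 = 0.1827
c = 41 / 12.3^0.1827 = 41 / 1.582 = 25.92
S₃ = 25.92 × 293^0.1827 = 25.92 × 2.822 ≈ 73.16

73.2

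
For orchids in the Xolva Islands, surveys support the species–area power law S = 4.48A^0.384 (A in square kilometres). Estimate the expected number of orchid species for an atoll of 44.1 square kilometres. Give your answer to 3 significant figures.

S = 4.48 × 44.1^0.384 = 4.48 × 4.28 ≈ 19.18

19.2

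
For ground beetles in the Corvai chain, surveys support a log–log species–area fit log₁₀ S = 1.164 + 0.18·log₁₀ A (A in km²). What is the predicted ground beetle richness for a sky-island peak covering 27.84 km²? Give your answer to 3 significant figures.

26.5

S = 14.59 × 27.84^0.18
ln S = ln 14.59 + 0.18 × ln 27.84 = 2.6802 + 0.18 × 3.3265 = 3.2790
S = e^3.2790 ≈ 26.55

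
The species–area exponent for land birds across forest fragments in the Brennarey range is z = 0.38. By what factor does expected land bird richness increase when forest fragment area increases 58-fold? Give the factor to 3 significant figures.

4.68

S₂/S₁ = (A₂/A₁)^z = 58^0.38
ln(S₂/S₁) = 0.38 × ln 58 = 0.38 × 4.0604 = 1.5430
S₂/S₁ = e^1.5430 ≈ 4.678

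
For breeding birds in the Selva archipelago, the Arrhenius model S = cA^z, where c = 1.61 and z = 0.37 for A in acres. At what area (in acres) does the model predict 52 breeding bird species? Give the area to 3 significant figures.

12000 acres

52 = 1.61 × A^0.37  ⇒  A^0.37 = 52/1.61 = 32.3
ln A = ln(32.3) / 0.37 = 3.4750 / 0.37 = 9.3919
A = e^9.3919 ≈ 11991 acres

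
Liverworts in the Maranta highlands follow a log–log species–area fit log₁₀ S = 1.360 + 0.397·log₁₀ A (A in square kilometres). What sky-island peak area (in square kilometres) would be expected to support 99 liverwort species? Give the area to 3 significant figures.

39.9 square kilometres

99 = 22.91 × A^0.397  ⇒  A^0.397 = 99/22.91 = 4.322
ln A = ln(4.322) / 0.397 = 1.4636 / 0.397 = 3.6867
A = e^3.6867 ≈ 39.91 square kilometres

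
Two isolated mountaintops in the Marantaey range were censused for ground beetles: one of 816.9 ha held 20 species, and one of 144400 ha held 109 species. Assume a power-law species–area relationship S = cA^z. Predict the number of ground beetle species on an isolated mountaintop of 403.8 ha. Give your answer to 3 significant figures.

z = ln(109/20) / ln(144400/816.9) = 1.6956 / 5.1748 = 0.3277
c = 20 / 816.9^0.3277 = 20 / 9 = 2.222
S₃ = 2.222 × 403.8^0.3277 = 2.222 × 7.144 ≈ 15.88

15.9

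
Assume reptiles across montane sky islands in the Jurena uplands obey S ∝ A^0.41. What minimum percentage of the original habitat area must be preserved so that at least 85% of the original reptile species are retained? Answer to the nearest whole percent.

Need (A_new/A_old)^0.41 = 0.85, so A_new/A_old = 0.85^(1/0.41) = 0.85^2.439
ln(A_new/A_old) = ln 0.85 / 0.41 = -0.1625 / 0.41 = -0.3964
A_new/A_old = e^-0.3964 ≈ 0.6727

67%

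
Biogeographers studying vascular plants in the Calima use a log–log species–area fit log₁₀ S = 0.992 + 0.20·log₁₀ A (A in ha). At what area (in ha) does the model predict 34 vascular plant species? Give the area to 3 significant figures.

34 = 9.817 × A^0.2  ⇒  A^0.2 = 34/9.817 = 3.463
ln A = ln(3.463) / 0.2 = 1.2422 / 0.2 = 6.2110
A = e^6.2110 ≈ 498.2 ha

498 ha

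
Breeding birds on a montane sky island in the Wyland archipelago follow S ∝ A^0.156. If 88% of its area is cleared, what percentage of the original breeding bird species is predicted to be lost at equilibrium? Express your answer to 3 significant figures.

S_new/S_old = (A_new/A_old)^z = 0.12^0.156
= exp(0.156 × ln 0.12) = exp(0.156 × -2.1203) = exp(-0.3308) ≈ 0.7184
Fraction lost = 1 − 0.7184 = 0.2816

28.2%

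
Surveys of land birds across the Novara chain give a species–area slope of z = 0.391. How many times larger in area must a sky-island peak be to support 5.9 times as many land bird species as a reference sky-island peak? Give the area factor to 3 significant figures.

(A₂/A₁)^0.391 = 5.9, so A₂/A₁ = 5.9^(1/0.391) = 5.9^2.558
ln(A₂/A₁) = ln 5.9 / 0.391 = 1.7750 / 0.391 = 4.5395
A₂/A₁ = e^4.5395 ≈ 93.65

93.6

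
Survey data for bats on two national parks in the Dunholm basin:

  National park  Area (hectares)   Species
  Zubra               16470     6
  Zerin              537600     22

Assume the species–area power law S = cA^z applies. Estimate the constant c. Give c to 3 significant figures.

0.161

z = ln(S₂/S₁) / ln(A₂/A₁) = ln(22/6) / ln(537600/16470) = 1.2993 / 3.4856 = 0.3728
c = S₁ / A₁^z = 6 / 16470^0.3728 = 6 / 37.31 = 0.1608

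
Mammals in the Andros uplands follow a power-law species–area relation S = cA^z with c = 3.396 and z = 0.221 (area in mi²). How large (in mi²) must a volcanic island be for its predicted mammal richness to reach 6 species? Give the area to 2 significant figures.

13 mi²

6 = 3.396 × A^0.221  ⇒  A^0.221 = 6/3.396 = 1.767
ln A = ln(1.767) / 0.221 = 0.5692 / 0.221 = 2.5754
A = e^2.5754 ≈ 13.14 mi²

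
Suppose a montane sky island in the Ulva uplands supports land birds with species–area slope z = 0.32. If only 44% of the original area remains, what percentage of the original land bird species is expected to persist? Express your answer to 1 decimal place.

76.9%

S_new/S_old = (A_new/A_old)^z = 0.44^0.32
= exp(0.32 × ln 0.44) = exp(0.32 × -0.8210) = exp(-0.2627) ≈ 0.769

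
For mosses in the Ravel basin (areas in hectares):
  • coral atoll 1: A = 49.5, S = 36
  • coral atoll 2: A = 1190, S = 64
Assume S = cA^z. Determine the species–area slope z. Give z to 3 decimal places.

0.181

Taking logs: ln S = ln c + z ln A, so z = (ln S₂ − ln S₁)/(ln A₂ − ln A₁).
z = ln(64/36) / ln(1190/49.5) = ln(1.778) / ln(24.04) = 0.5754 / 3.1797 = 0.1809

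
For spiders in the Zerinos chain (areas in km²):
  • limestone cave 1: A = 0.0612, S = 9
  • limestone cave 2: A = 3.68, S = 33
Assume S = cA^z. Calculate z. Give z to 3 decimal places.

0.317

Taking logs: ln S = ln c + z ln A, so z = (ln S₂ − ln S₁)/(ln A₂ − ln A₁).
z = ln(33/9) / ln(3.68/0.0612) = ln(3.667) / ln(60.13) = 1.2993 / 4.0965 = 0.3172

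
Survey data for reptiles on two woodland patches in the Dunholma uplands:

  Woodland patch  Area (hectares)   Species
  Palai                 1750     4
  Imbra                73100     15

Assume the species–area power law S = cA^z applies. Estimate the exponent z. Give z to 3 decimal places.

0.354

Taking logs: ln S = ln c + z ln A, so z = (ln S₂ − ln S₁)/(ln A₂ − ln A₁).
z = ln(15/4) / ln(73100/1750) = ln(3.75) / ln(41.77) = 1.3218 / 3.7322 = 0.3541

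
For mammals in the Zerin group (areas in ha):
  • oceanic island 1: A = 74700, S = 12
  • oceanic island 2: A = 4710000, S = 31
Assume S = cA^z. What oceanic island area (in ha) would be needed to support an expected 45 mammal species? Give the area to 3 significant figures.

24000000 ha

z = ln(31/12) / ln(4710000/74700) = 0.9491 / 4.1440 = 0.2290
c = 12 / 74700^0.2290 = 12 / 13.07 = 0.9185
A = (45/0.9185)^(1/0.2290) ⇒ ln A = ln(49)/0.2290 = 16.9924
A = e^16.9924 ≈ 23972255 ha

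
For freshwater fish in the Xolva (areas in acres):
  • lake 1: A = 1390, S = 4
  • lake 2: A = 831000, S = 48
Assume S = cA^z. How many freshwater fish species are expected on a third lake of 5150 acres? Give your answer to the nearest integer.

z = ln(48/4) / ln(831000/1390) = 2.4849 / 6.3933 = 0.3887
c = 4 / 1390^0.3887 = 4 / 16.66 = 0.2401
S₃ = 0.2401 × 5150^0.3887 = 0.2401 × 27.71 ≈ 6.655

7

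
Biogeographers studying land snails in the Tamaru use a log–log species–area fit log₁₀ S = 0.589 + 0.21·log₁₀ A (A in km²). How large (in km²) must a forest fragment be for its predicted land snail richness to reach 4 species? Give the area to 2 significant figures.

1.2 km²

4 = 3.882 × A^0.21  ⇒  A^0.21 = 4/3.882 = 1.031
ln A = ln(1.031) / 0.21 = 0.0301 / 0.21 = 0.1432
A = e^0.1432 ≈ 1.154 km²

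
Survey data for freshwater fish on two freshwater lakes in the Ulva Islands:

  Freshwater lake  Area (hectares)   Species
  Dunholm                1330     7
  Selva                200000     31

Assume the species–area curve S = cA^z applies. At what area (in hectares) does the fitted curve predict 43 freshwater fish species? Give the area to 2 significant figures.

600000 hectares

z = ln(31/7) / ln(200000/1330) = 1.4881 / 5.0131 = 0.2968
c = 7 / 1330^0.2968 = 7 / 8.458 = 0.8276
A = (43/0.8276)^(1/0.2968) ⇒ ln A = ln(51.96)/0.2968 = 13.3084
A = e^13.3084 ≈ 602239 hectares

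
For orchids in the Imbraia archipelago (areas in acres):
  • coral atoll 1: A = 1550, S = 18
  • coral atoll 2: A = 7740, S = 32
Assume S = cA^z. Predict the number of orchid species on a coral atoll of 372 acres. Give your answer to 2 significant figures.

z = ln(32/18) / ln(7740/1550) = 0.5754 / 1.6081 = 0.3578
c = 18 / 1550^0.3578 = 18 / 13.85 = 1.3
S₃ = 1.3 × 372^0.3578 = 1.3 × 8.312 ≈ 10.8

11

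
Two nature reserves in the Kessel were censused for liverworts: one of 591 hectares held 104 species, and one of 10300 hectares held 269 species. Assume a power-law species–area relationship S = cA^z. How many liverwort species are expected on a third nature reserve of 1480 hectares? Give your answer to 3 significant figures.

141

z = ln(269/104) / ln(10300/591) = 0.9503 / 2.8581 = 0.3325
c = 104 / 591^0.3325 = 104 / 8.348 = 12.46
S₃ = 12.46 × 1480^0.3325 = 12.46 × 11.33 ≈ 141.1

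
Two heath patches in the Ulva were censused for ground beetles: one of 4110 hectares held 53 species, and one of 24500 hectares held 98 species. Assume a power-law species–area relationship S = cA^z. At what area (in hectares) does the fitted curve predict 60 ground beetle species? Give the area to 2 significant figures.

z = ln(98/53) / ln(24500/4110) = 0.6147 / 1.7853 = 0.3443
c = 53 / 4110^0.3443 = 53 / 17.55 = 3.02
A = (60/3.02)^(1/0.3443) ⇒ ln A = ln(19.87)/0.3443 = 8.6815
A = e^8.6815 ≈ 5893 hectares

5900 hectares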